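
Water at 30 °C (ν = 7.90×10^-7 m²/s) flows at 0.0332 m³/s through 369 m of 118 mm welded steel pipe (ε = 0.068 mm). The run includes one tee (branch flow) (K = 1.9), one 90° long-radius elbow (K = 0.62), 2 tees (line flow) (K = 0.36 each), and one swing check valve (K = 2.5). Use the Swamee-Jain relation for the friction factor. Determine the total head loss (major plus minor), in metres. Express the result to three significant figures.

V = 4Q/(πD²) = 3.036 m/s; V²/2g = 0.4698 m
Re = 4.53×10^5, ε/D = 5.76×10^-4 → f = 0.01832 (Swamee-Jain)
Major: h_f = f(L/D)·V²/2g = 0.01832·3127·0.4698 = 26.91 m
Minor: ΣK = 5.74; h_m = ΣK·V²/2g = 2.696 m
Total H_L = 26.91 + 2.696 = 29.61 m

H_L ≈ 29.6 m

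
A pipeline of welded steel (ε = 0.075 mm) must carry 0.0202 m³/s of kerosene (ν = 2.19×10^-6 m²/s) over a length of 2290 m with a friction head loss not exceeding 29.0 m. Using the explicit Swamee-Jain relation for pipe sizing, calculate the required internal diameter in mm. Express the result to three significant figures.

D ≈ 143 mm

Swamee-Jain (Type III): D = 0.66·[ε^1.25·(LQ²/(gh_f))^4.75 + ν·Q^9.4·(L/(gh_f))^5.2]^0.04
LQ²/(gh_f) = 0.003285; L/(gh_f) = 8.049
Term 1 = ε^1.25·(…)^4.75 = 1.11×10^-17; Term 2 = ν·Q^9.4·(…)^5.2 = 1.32×10^-17
D = 0.66·(1.11×10^-17 + 1.32×10^-17)^0.04 = 0.1429 m = 143 mm
Check: V = 1.26 m/s, Re = 8.22×10^4, f = 0.02106, h_f = 27.3 m ≈ 29.0 m ✓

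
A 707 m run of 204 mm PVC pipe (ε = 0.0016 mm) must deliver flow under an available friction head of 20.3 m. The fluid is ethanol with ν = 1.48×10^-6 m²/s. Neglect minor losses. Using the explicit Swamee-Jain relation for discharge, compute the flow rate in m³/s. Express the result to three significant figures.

Swamee-Jain (Type II): Q = -0.965·√(gD⁵h_f/L)·ln[ε/(3.7D) + √(3.17ν²L/(gD³h_f))]
√(gD⁵h_f/L) = √(9.81·0.204⁵·20.3/707) = 0.009976
ε/(3.7D) = 2.12×10^-6; √(3.17ν²L/(gD³h_f)) = 5.39×10^-5
Q = -0.965·0.009976·ln(5.601×10^-5) = 0.09425 m³/s
Check: V = 2.88 m/s, Re = 3.97×10^5, f = 0.01376, h_f = 20.2 m ≈ 20.3 m ✓

Q ≈ 0.0942 m³/s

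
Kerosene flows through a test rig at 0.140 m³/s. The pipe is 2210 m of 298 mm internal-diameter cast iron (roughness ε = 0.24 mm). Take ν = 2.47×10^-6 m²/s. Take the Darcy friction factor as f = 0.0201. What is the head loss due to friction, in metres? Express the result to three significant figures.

h_f ≈ 30.6 m

V = 4Q/(πD²) = 4·0.140/(π·0.298²) = 2.007 m/s
h_f = f(L/D)V²/(2g) = 0.02010·(2210/0.298)·2.007²/(2·9.81) = 30.61 m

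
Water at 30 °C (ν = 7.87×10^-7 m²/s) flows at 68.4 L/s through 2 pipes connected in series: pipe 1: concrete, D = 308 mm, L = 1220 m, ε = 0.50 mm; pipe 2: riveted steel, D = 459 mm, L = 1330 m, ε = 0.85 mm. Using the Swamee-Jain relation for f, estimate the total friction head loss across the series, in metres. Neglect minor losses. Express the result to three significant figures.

H ≈ 4.50 m

Pipe 1: V = 0.9180 m/s, Re = 3.59×10^5, ε/D = 0.00162, f = 0.02290, h_1 = f(L/D)V²/2g = 3.896 m
Pipe 2: V = 0.4134 m/s, Re = 2.41×10^5, ε/D = 0.00185, f = 0.02390, h_2 = f(L/D)V²/2g = 0.6030 m
Series → Q common, losses add: H = Σh = 4.499 m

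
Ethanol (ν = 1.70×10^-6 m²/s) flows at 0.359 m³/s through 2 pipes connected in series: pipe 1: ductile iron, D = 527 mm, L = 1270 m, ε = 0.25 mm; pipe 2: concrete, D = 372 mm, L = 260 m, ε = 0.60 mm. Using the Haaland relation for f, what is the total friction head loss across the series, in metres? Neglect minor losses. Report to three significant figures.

Pipe 1: V = 1.646 m/s, Re = 5.10×10^5, ε/D = 4.74×10^-4, f = 0.01740, h_1 = f(L/D)V²/2g = 5.788 m
Pipe 2: V = 3.303 m/s, Re = 7.23×10^5, ε/D = 0.00161, f = 0.02244, h_2 = f(L/D)V²/2g = 8.722 m
Series → Q common, losses add: H = Σh = 14.51 m

H ≈ 14.5 m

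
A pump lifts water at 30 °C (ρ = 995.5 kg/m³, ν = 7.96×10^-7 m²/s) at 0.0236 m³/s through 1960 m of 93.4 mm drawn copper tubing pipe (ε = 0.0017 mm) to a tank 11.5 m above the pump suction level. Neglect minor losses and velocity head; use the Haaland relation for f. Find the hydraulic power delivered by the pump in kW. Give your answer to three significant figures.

V = 4Q/(πD²) = 3.445 m/s; Re = 4.04×10^5; ε/D = 1.82×10^-5; f = 0.01376
h_f = f(L/D)V²/2g = 174.6 m
Total head H = z + h_f = 11.5 + 174.6 = 186.1 m
P_hyd = ρgQH = 995.5·9.81·0.0236·186.1 = 42.89 kW

P_hyd ≈ 42.9 kW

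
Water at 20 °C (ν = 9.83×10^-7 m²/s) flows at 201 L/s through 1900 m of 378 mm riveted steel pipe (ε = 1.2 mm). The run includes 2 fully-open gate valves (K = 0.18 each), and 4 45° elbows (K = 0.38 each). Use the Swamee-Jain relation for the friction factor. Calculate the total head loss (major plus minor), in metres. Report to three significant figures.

V = 4Q/(πD²) = 1.791 m/s; V²/2g = 0.1635 m
Re = 6.89×10^5, ε/D = 0.00317 → f = 0.02686 (Swamee-Jain)
Major: h_f = f(L/D)·V²/2g = 0.02686·5026·0.1635 = 22.08 m
Minor: ΣK = 1.88; h_m = ΣK·V²/2g = 0.3074 m
Total H_L = 22.08 + 0.3074 = 22.39 m

H_L ≈ 22.4 m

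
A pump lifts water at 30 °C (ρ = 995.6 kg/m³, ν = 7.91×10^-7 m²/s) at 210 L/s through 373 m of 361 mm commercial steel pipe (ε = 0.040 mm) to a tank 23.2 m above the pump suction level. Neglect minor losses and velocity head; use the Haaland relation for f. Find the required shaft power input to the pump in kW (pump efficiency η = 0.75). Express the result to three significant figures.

P_shaft ≈ 71.7 kW

V = 4Q/(πD²) = 2.052 m/s; Re = 9.36×10^5; ε/D = 1.11×10^-4; f = 0.01355
h_f = f(L/D)V²/2g = 3.004 m
Total head H = z + h_f = 23.2 + 3.004 = 26.20 m
P_hyd = ρgQH = 995.6·9.81·0.210·26.20 = 53.75 kW
P_shaft = P_hyd/η = 53.75/0.75 = 71.66 kW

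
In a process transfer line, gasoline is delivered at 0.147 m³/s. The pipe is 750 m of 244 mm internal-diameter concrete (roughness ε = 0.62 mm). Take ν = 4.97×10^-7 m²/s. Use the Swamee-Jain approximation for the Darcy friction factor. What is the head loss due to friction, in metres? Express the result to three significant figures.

h_f ≈ 38.9 m

V = 4Q/(πD²) = 4·0.147/(π·0.244²) = 3.144 m/s
Re = VD/ν = 3.144·0.244/4.97×10^-7 = 1.54×10^6 → turbulent
ε/D = 0.62/244 = 0.00254
Swamee-Jain: f = 0.02514
h_f = f(L/D)V²/(2g) = 0.02514·(750/0.244)·3.144²/(2·9.81) = 38.92 m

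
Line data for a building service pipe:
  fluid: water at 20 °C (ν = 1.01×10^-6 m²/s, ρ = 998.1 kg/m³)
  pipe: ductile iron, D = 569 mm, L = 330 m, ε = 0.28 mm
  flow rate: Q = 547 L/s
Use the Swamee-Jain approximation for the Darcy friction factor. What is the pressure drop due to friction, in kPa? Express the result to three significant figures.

Δp ≈ 23.0 kPa

V = 4Q/(πD²) = 4·0.547/(π·0.569²) = 2.151 m/s
Re = VD/ν = 2.151·0.569/1.01×10^-6 = 1.21×10^6 → turbulent
ε/D = 0.28/569 = 4.92×10^-4
Swamee-Jain: f = 0.01715
h_f = f(L/D)V²/(2g) = 0.01715·(330/0.569)·2.151²/(2·9.81) = 2.347 m
Δp = ρg·h_f = 998.1·9.81·2.347 = 22.98 kPa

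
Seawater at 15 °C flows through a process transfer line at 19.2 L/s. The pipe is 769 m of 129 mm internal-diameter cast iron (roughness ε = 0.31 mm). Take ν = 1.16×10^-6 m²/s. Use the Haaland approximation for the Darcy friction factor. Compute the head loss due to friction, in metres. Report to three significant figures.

h_f ≈ 16.7 m

V = 4Q/(πD²) = 4·0.0192/(π·0.129²) = 1.469 m/s
Re = VD/ν = 1.469·0.129/1.16×10^-6 = 1.63×10^5 → turbulent
ε/D = 0.31/129 = 0.00240
Haaland: f = 0.02550
h_f = f(L/D)V²/(2g) = 0.02550·(769/0.129)·1.469²/(2·9.81) = 16.72 m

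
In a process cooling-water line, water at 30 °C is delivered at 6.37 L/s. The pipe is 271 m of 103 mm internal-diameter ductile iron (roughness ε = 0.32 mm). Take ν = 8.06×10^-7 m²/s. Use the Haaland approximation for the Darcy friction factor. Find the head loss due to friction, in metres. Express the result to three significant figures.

V = 4Q/(πD²) = 4·0.00637/(π·0.103²) = 0.7645 m/s
Re = VD/ν = 0.7645·0.103/8.06×10^-7 = 9.77×10^4 → turbulent
ε/D = 0.32/103 = 0.00311
Haaland: f = 0.02765
h_f = f(L/D)V²/(2g) = 0.02765·(271/0.103)·0.7645²/(2·9.81) = 2.167 m

h_f ≈ 2.17 m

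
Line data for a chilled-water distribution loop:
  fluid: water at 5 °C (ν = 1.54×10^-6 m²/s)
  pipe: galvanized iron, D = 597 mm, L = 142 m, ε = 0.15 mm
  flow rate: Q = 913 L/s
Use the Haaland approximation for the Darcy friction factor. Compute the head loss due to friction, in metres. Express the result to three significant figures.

h_f ≈ 1.93 m

V = 4Q/(πD²) = 4·0.913/(π·0.597²) = 3.262 m/s
Re = VD/ν = 3.262·0.597/1.54×10^-6 = 1.26×10^6 → turbulent
ε/D = 0.15/597 = 2.51×10^-4
Haaland: f = 0.01500
h_f = f(L/D)V²/(2g) = 0.01500·(142/0.597)·3.262²/(2·9.81) = 1.934 m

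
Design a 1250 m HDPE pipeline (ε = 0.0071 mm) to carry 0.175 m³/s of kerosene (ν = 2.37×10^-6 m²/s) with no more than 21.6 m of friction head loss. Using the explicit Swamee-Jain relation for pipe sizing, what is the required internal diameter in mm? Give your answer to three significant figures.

D ≈ 296 mm

Swamee-Jain (Type III): D = 0.66·[ε^1.25·(LQ²/(gh_f))^4.75 + ν·Q^9.4·(L/(gh_f))^5.2]^0.04
LQ²/(gh_f) = 0.1807; L/(gh_f) = 5.899
Term 1 = ε^1.25·(…)^4.75 = 1.08×10^-10; Term 2 = ν·Q^9.4·(…)^5.2 = 1.85×10^-9
D = 0.66·(1.08×10^-10 + 1.85×10^-9)^0.04 = 0.2960 m = 296 mm
Check: V = 2.54 m/s, Re = 3.18×10^5, f = 0.01451, h_f = 20.2 m ≈ 21.6 m ✓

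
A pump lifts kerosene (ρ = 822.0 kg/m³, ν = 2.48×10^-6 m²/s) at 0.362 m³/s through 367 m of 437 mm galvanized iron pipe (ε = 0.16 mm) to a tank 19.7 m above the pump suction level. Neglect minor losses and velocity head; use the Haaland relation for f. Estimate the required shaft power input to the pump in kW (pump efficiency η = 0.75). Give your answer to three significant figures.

V = 4Q/(πD²) = 2.414 m/s; Re = 4.25×10^5; ε/D = 3.66×10^-4; f = 0.01682
h_f = f(L/D)V²/2g = 4.195 m
Total head H = z + h_f = 19.7 + 4.195 = 23.90 m
P_hyd = ρgQH = 822.0·9.81·0.362·23.90 = 69.75 kW
P_shaft = P_hyd/η = 69.75/0.75 = 93.00 kW

P_shaft ≈ 93.0 kW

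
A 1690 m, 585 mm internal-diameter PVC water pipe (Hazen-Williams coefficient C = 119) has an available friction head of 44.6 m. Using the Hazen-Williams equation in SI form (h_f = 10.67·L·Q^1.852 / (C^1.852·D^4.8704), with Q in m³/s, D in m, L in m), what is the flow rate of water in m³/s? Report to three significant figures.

Q ≈ 1.14 m³/s

Rearranging: Q = [h_f·C^1.852·D^4.8704 / (10.67·L)]^(1/1.852)
Q = [44.6·119^1.852·0.585^4.8704 / (10.67·1690)]^0.540 = 1.137 m³/s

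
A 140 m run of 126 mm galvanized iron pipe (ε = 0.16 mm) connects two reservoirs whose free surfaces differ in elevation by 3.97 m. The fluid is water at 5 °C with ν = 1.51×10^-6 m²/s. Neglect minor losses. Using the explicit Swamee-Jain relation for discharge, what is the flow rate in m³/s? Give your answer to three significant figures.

Swamee-Jain (Type II): Q = -0.965·√(gD⁵h_f/L)·ln[ε/(3.7D) + √(3.17ν²L/(gD³h_f))]
√(gD⁵h_f/L) = √(9.81·0.126⁵·3.97/140) = 0.002972
ε/(3.7D) = 3.43×10^-4; √(3.17ν²L/(gD³h_f)) = 1.14×10^-4
Q = -0.965·0.002972·ln(4.572×10^-4) = 0.02206 m³/s
Check: V = 1.77 m/s, Re = 1.48×10^5, f = 0.02259, h_f = 4.00 m ≈ 3.97 m ✓

Q ≈ 0.0221 m³/s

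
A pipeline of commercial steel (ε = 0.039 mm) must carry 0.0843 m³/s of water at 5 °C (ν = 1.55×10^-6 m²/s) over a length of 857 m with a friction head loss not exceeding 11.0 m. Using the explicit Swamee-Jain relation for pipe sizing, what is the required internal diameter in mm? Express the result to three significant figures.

Swamee-Jain (Type III): D = 0.66·[ε^1.25·(LQ²/(gh_f))^4.75 + ν·Q^9.4·(L/(gh_f))^5.2]^0.04
LQ²/(gh_f) = 0.05644; L/(gh_f) = 7.942
Term 1 = ε^1.25·(…)^4.75 = 3.62×10^-12; Term 2 = ν·Q^9.4·(…)^5.2 = 5.93×10^-12
D = 0.66·(3.62×10^-12 + 5.93×10^-12)^0.04 = 0.2392 m = 239 mm
Check: V = 1.88 m/s, Re = 2.90×10^5, f = 0.01607, h_f = 10.3 m ≈ 11.0 m ✓

D ≈ 239 mm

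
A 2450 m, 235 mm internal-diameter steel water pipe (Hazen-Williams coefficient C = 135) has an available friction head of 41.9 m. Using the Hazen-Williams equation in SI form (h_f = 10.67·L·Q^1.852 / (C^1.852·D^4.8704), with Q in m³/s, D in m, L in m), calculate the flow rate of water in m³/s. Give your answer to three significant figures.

Rearranging: Q = [h_f·C^1.852·D^4.8704 / (10.67·L)]^(1/1.852)
Q = [41.9·135^1.852·0.235^4.8704 / (10.67·2450)]^0.540 = 0.09271 m³/s

Q ≈ 0.0927 m³/s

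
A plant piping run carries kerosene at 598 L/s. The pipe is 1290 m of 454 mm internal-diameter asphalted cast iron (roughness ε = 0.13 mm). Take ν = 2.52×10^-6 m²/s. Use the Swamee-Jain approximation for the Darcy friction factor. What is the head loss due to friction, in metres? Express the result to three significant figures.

V = 4Q/(πD²) = 4·0.598/(π·0.454²) = 3.694 m/s
Re = VD/ν = 3.694·0.454/2.52×10^-6 = 6.66×10^5 → turbulent
ε/D = 0.13/454 = 2.86×10^-4
Swamee-Jain: f = 0.01596
h_f = f(L/D)V²/(2g) = 0.01596·(1290/0.454)·3.694²/(2·9.81) = 31.55 m

h_f ≈ 31.5 m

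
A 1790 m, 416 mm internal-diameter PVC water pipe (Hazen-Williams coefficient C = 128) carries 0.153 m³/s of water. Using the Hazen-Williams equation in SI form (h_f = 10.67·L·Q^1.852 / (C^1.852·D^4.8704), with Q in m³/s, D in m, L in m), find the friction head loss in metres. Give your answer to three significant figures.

h_f ≈ 5.29 m

h_f = 10.67·1790·0.153^1.852 / (128^1.852·0.416^4.8704) = 5.293 m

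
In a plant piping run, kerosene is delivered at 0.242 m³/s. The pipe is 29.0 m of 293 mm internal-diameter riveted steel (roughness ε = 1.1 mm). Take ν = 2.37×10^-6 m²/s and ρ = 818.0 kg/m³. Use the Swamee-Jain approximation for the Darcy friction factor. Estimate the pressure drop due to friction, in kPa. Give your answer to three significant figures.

V = 4Q/(πD²) = 4·0.242/(π·0.293²) = 3.589 m/s
Re = VD/ν = 3.589·0.293/2.37×10^-6 = 4.44×10^5 → turbulent
ε/D = 1.1/293 = 0.00375
Swamee-Jain: f = 0.02827
h_f = f(L/D)V²/(2g) = 0.02827·(29.0/0.293)·3.589²/(2·9.81) = 1.837 m
Δp = ρg·h_f = 818.0·9.81·1.837 = 14.74 kPa

Δp ≈ 14.7 kPa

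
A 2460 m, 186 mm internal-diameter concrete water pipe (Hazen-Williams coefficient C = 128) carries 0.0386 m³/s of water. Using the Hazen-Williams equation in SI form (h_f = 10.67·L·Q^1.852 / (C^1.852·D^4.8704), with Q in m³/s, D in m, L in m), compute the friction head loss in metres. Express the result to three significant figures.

h_f ≈ 28.6 m

h_f = 10.67·2460·0.0386^1.852 / (128^1.852·0.186^4.8704) = 28.62 m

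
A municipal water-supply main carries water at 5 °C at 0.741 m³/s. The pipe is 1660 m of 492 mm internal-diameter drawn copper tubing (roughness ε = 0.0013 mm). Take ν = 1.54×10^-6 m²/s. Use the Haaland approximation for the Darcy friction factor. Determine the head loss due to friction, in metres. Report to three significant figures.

h_f ≈ 29.3 m

V = 4Q/(πD²) = 4·0.741/(π·0.492²) = 3.898 m/s
Re = VD/ν = 3.898·0.492/1.54×10^-6 = 1.25×10^6 → turbulent
ε/D = 0.0013/492 = 2.64×10^-6
Haaland: f = 0.01122
h_f = f(L/D)V²/(2g) = 0.01122·(1660/0.492)·3.898²/(2·9.81) = 29.31 m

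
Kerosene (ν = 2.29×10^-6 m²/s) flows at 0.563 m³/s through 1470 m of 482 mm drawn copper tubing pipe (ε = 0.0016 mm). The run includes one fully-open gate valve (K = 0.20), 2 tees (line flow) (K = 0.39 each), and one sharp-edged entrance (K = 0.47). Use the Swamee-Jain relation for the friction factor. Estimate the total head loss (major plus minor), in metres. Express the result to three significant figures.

H_L ≈ 19.3 m

V = 4Q/(πD²) = 3.085 m/s; V²/2g = 0.4852 m
Re = 6.49×10^5, ε/D = 3.32×10^-6 → f = 0.01256 (Swamee-Jain)
Major: h_f = f(L/D)·V²/2g = 0.01256·3050·0.4852 = 18.59 m
Minor: ΣK = 1.45; h_m = ΣK·V²/2g = 0.7036 m
Total H_L = 18.59 + 0.7036 = 19.29 m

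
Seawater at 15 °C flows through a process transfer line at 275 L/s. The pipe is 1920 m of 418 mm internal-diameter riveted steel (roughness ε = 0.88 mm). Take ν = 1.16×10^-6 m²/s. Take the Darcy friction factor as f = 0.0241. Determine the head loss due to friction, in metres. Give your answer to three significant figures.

h_f ≈ 22.7 m

V = 4Q/(πD²) = 4·0.275/(π·0.418²) = 2.004 m/s
h_f = f(L/D)V²/(2g) = 0.02410·(1920/0.418)·2.004²/(2·9.81) = 22.66 m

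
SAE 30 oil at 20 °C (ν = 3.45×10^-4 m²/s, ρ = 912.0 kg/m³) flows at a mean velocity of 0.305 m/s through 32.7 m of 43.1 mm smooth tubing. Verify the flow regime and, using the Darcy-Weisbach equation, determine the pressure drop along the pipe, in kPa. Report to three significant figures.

Re = VD/ν = 0.305·0.04310/3.45×10^-4 = 38.1 → laminar (Re < 2300)
f = 64/Re = 1.680
h_f = f(L/D)V²/(2g) = 1.680·(32.7/0.04310)·0.305²/(2·9.81) = 6.042 m
Δp = ρg·h_f = 912.0·9.81·6.042 = 54.06 kPa

Δp ≈ 54.1 kPa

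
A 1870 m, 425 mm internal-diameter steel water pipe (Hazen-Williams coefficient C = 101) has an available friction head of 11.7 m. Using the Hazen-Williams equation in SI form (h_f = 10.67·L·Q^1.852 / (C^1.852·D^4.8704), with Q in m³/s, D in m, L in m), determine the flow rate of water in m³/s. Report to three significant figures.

Rearranging: Q = [h_f·C^1.852·D^4.8704 / (10.67·L)]^(1/1.852)
Q = [11.7·101^1.852·0.425^4.8704 / (10.67·1870)]^0.540 = 0.1914 m³/s

Q ≈ 0.191 m³/s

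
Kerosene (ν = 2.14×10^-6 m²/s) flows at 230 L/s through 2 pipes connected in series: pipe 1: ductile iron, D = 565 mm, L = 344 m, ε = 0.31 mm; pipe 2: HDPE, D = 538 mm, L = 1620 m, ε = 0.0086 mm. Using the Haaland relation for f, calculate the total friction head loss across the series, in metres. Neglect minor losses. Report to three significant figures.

Pipe 1: V = 0.9174 m/s, Re = 2.42×10^5, ε/D = 5.49×10^-4, f = 0.01861, h_1 = f(L/D)V²/2g = 0.4861 m
Pipe 2: V = 1.012 m/s, Re = 2.54×10^5, ε/D = 1.60×10^-5, f = 0.01491, h_2 = f(L/D)V²/2g = 2.343 m
Series → Q common, losses add: H = Σh = 2.829 m

H ≈ 2.83 m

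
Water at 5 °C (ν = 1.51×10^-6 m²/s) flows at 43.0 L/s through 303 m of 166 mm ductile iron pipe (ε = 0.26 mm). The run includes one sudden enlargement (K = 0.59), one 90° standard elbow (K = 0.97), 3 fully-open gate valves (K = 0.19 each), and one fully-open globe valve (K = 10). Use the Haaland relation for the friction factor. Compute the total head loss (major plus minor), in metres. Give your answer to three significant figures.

V = 4Q/(πD²) = 1.987 m/s; V²/2g = 0.2012 m
Re = 2.18×10^5, ε/D = 0.00157 → f = 0.02286 (Haaland)
Major: h_f = f(L/D)·V²/2g = 0.02286·1825·0.2012 = 8.396 m
Minor: ΣK = 12.1; h_m = ΣK·V²/2g = 2.441 m
Total H_L = 8.396 + 2.441 = 10.84 m

H_L ≈ 10.8 m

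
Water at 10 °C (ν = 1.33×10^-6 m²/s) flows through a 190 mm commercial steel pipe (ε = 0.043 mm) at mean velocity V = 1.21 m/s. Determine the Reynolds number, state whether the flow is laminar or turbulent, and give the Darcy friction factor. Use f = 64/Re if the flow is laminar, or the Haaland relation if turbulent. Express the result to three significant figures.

Re ≈ 1.73×10^5; turbulent; f ≈ 0.0174

Re = VD/ν = 1.210·0.190/1.33×10^-6 = 1.73×10^5
Re > 4000 → turbulent; ε/D = 2.26×10^-4
Haaland: f = 0.01737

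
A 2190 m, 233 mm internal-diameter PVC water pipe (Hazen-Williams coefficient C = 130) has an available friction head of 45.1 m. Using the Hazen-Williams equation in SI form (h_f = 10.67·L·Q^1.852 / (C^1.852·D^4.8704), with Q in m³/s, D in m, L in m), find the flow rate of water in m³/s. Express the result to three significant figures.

Q ≈ 0.0965 m³/s

Rearranging: Q = [h_f·C^1.852·D^4.8704 / (10.67·L)]^(1/1.852)
Q = [45.1·130^1.852·0.233^4.8704 / (10.67·2190)]^0.540 = 0.09650 m³/s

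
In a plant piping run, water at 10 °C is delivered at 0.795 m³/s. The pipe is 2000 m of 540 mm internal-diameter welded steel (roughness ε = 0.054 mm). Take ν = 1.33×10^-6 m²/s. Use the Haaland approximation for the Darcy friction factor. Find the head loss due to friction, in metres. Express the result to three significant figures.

h_f ≈ 29.6 m

V = 4Q/(πD²) = 4·0.795/(π·0.540²) = 3.471 m/s
Re = VD/ν = 3.471·0.540/1.33×10^-6 = 1.41×10^6 → turbulent
ε/D = 0.054/540 = 1.00×10^-4
Haaland: f = 0.01300
h_f = f(L/D)V²/(2g) = 0.01300·(2000/0.540)·3.471²/(2·9.81) = 29.56 m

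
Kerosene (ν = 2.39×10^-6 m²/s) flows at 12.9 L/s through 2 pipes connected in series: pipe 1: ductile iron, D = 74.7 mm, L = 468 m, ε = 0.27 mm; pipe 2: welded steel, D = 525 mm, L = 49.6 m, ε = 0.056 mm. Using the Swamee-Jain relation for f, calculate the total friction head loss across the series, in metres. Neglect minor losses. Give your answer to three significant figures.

H ≈ 80.5 m

Pipe 1: V = 2.943 m/s, Re = 9.20×10^4, ε/D = 0.00361, f = 0.02910, h_1 = f(L/D)V²/2g = 80.52 m
Pipe 2: V = 0.05959 m/s, Re = 1.31×10^4, ε/D = 1.07×10^-4, f = 0.02901, h_2 = f(L/D)V²/2g = 4.961×10^-4 m
Series → Q common, losses add: H = Σh = 80.52 m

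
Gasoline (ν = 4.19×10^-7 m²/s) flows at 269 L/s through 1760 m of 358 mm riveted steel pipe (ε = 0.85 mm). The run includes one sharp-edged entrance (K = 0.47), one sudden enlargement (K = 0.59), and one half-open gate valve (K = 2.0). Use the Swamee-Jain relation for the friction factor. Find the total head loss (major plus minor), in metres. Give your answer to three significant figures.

V = 4Q/(πD²) = 2.672 m/s; V²/2g = 0.3640 m
Re = 2.28×10^6, ε/D = 0.00237 → f = 0.02464 (Swamee-Jain)
Major: h_f = f(L/D)·V²/2g = 0.02464·4916·0.3640 = 44.09 m
Minor: ΣK = 3.06; h_m = ΣK·V²/2g = 1.114 m
Total H_L = 44.09 + 1.114 = 45.20 m

H_L ≈ 45.2 m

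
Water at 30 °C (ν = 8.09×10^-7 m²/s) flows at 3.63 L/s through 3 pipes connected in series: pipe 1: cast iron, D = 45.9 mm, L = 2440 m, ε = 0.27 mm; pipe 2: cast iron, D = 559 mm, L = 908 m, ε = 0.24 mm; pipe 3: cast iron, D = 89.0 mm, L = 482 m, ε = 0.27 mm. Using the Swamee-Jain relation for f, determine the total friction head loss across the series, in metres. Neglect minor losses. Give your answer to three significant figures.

Pipe 1: V = 2.194 m/s, Re = 1.24×10^5, ε/D = 0.00588, f = 0.03283, h_1 = f(L/D)V²/2g = 428.0 m
Pipe 2: V = 0.01479 m/s, Re = 1.02×10^4, ε/D = 4.29×10^-4, f = 0.03154, h_2 = f(L/D)V²/2g = 5.713×10^-4 m
Pipe 3: V = 0.5835 m/s, Re = 6.42×10^4, ε/D = 0.00303, f = 0.02849, h_3 = f(L/D)V²/2g = 2.677 m
Series → Q common, losses add: H = Σh = 430.7 m

H ≈ 431 m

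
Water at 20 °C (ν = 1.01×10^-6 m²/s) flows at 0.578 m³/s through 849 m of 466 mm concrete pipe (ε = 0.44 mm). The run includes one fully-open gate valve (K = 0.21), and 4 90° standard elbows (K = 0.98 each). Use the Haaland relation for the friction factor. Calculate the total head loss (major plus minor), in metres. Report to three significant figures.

V = 4Q/(πD²) = 3.389 m/s; V²/2g = 0.5854 m
Re = 1.56×10^6, ε/D = 9.44×10^-4 → f = 0.01958 (Haaland)
Major: h_f = f(L/D)·V²/2g = 0.01958·1822·0.5854 = 20.88 m
Minor: ΣK = 4.13; h_m = ΣK·V²/2g = 2.418 m
Total H_L = 20.88 + 2.418 = 23.30 m

H_L ≈ 23.3 m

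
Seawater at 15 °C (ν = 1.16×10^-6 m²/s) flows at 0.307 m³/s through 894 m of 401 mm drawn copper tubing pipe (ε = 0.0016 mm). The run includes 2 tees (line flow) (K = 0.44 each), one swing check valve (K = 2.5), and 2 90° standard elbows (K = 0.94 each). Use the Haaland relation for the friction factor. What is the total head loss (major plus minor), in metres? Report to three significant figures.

V = 4Q/(πD²) = 2.431 m/s; V²/2g = 0.3012 m
Re = 8.40×10^5, ε/D = 3.99×10^-6 → f = 0.01199 (Haaland)
Major: h_f = f(L/D)·V²/2g = 0.01199·2229·0.3012 = 8.052 m
Minor: ΣK = 5.26; h_m = ΣK·V²/2g = 1.584 m
Total H_L = 8.052 + 1.584 = 9.636 m

H_L ≈ 9.64 m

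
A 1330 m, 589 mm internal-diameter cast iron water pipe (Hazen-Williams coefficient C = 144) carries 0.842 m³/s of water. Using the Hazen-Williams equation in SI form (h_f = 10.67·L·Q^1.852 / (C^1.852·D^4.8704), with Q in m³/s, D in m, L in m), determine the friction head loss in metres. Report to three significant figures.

h_f = 10.67·1330·0.842^1.852 / (144^1.852·0.589^4.8704) = 13.68 m

h_f ≈ 13.7 m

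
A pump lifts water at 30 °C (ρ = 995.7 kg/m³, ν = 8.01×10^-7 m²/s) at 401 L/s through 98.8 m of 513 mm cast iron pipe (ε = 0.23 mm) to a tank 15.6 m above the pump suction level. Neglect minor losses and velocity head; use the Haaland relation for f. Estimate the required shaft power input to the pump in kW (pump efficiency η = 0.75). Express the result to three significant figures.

P_shaft ≈ 84.7 kW

V = 4Q/(πD²) = 1.940 m/s; Re = 1.24×10^6; ε/D = 4.48×10^-4; f = 0.01672
h_f = f(L/D)V²/2g = 0.6177 m
Total head H = z + h_f = 15.6 + 0.6177 = 16.22 m
P_hyd = ρgQH = 995.7·9.81·0.401·16.22 = 63.52 kW
P_shaft = P_hyd/η = 63.52/0.75 = 84.70 kW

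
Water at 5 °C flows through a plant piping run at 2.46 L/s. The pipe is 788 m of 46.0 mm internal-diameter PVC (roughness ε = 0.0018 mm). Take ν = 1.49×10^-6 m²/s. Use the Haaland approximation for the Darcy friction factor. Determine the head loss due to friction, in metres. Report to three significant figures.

h_f ≈ 40.6 m

V = 4Q/(πD²) = 4·0.00246/(π·0.0460²) = 1.480 m/s
Re = VD/ν = 1.480·0.0460/1.49×10^-6 = 4.57×10^4 → turbulent
ε/D = 0.0018/46.0 = 3.91×10^-5
Haaland: f = 0.02123
h_f = f(L/D)V²/(2g) = 0.02123·(788/0.0460)·1.480²/(2·9.81) = 40.62 m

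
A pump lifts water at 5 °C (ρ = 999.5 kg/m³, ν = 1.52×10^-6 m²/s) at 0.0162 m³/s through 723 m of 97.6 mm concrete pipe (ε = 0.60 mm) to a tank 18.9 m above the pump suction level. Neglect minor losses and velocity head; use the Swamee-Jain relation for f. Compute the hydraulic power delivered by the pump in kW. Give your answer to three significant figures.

V = 4Q/(πD²) = 2.165 m/s; Re = 1.39×10^5; ε/D = 0.00615; f = 0.03316
h_f = f(L/D)V²/2g = 58.71 m
Total head H = z + h_f = 18.9 + 58.71 = 77.61 m
P_hyd = ρgQH = 999.5·9.81·0.0162·77.61 = 12.33 kW

P_hyd ≈ 12.3 kW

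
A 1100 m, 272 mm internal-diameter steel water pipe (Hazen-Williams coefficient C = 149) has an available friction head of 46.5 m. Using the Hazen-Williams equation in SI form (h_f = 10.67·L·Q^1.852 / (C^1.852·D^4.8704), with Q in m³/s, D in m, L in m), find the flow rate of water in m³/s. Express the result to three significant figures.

Q ≈ 0.245 m³/s

Rearranging: Q = [h_f·C^1.852·D^4.8704 / (10.67·L)]^(1/1.852)
Q = [46.5·149^1.852·0.272^4.8704 / (10.67·1100)]^0.540 = 0.2450 m³/s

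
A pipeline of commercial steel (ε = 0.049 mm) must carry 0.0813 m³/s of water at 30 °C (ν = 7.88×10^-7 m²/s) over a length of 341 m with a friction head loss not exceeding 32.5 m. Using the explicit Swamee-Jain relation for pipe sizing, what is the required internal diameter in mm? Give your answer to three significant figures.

D ≈ 158 mm

Swamee-Jain (Type III): D = 0.66·[ε^1.25·(LQ²/(gh_f))^4.75 + ν·Q^9.4·(L/(gh_f))^5.2]^0.04
LQ²/(gh_f) = 0.007069; L/(gh_f) = 1.070
Term 1 = ε^1.25·(…)^4.75 = 2.50×10^-16; Term 2 = ν·Q^9.4·(…)^5.2 = 6.36×10^-17
D = 0.66·(2.50×10^-16 + 6.36×10^-17)^0.04 = 0.1583 m = 158 mm
Check: V = 4.13 m/s, Re = 8.30×10^5, f = 0.01598, h_f = 30.0 m ≈ 32.5 m ✓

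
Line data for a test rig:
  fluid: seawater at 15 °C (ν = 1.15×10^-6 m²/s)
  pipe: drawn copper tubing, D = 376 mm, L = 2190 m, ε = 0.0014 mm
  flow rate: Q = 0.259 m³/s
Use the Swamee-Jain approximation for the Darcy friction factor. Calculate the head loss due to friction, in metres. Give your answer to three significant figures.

V = 4Q/(πD²) = 4·0.259/(π·0.376²) = 2.333 m/s
Re = VD/ν = 2.333·0.376/1.15×10^-6 = 7.63×10^5 → turbulent
ε/D = 0.0014/376 = 3.72×10^-6
Swamee-Jain: f = 0.01223
h_f = f(L/D)V²/(2g) = 0.01223·(2190/0.376)·2.333²/(2·9.81) = 19.76 m

h_f ≈ 19.8 m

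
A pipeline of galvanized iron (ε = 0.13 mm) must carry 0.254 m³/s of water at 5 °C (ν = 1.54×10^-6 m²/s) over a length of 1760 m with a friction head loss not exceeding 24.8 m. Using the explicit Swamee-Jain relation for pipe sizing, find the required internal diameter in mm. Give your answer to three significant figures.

D ≈ 369 mm

Swamee-Jain (Type III): D = 0.66·[ε^1.25·(LQ²/(gh_f))^4.75 + ν·Q^9.4·(L/(gh_f))^5.2]^0.04
LQ²/(gh_f) = 0.4667; L/(gh_f) = 7.234
Term 1 = ε^1.25·(…)^4.75 = 3.72×10^-7; Term 2 = ν·Q^9.4·(…)^5.2 = 1.15×10^-7
D = 0.66·(3.72×10^-7 + 1.15×10^-7)^0.04 = 0.3690 m = 369 mm
Check: V = 2.37 m/s, Re = 5.69×10^5, f = 0.01664, h_f = 22.8 m ≈ 24.8 m ✓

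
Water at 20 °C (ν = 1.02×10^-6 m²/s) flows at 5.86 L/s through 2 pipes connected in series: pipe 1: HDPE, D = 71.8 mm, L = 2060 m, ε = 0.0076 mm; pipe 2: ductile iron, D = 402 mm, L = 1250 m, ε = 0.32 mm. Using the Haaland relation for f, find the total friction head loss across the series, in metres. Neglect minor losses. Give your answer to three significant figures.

Pipe 1: V = 1.447 m/s, Re = 1.02×10^5, ε/D = 1.06×10^-4, f = 0.01823, h_1 = f(L/D)V²/2g = 55.84 m
Pipe 2: V = 0.04617 m/s, Re = 1.82×10^4, ε/D = 7.96×10^-4, f = 0.02778, h_2 = f(L/D)V²/2g = 0.009384 m
Series → Q common, losses add: H = Σh = 55.85 m

H ≈ 55.8 m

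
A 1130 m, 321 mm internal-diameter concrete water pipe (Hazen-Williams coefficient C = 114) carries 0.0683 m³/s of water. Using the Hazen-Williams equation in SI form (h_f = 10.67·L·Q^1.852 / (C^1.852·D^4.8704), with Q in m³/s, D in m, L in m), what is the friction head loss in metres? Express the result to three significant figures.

h_f = 10.67·1130·0.0683^1.852 / (114^1.852·0.321^4.8704) = 3.286 m

h_f ≈ 3.29 m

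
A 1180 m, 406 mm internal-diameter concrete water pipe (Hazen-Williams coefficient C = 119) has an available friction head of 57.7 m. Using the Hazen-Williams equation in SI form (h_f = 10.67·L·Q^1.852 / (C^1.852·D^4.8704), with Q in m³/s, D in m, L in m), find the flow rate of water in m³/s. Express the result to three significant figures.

Rearranging: Q = [h_f·C^1.852·D^4.8704 / (10.67·L)]^(1/1.852)
Q = [57.7·119^1.852·0.406^4.8704 / (10.67·1180)]^0.540 = 0.6070 m³/s

Q ≈ 0.607 m³/s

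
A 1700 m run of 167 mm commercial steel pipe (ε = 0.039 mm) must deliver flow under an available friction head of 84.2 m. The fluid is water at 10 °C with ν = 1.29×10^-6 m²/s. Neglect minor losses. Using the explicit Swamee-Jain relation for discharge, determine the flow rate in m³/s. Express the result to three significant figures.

Q ≈ 0.0698 m³/s

Swamee-Jain (Type II): Q = -0.965·√(gD⁵h_f/L)·ln[ε/(3.7D) + √(3.17ν²L/(gD³h_f))]
√(gD⁵h_f/L) = √(9.81·0.167⁵·84.2/1700) = 0.007944
ε/(3.7D) = 6.31×10^-5; √(3.17ν²L/(gD³h_f)) = 4.83×10^-5
Q = -0.965·0.007944·ln(1.114×10^-4) = 0.06978 m³/s
Check: V = 3.19 m/s, Re = 4.12×10^5, f = 0.01607, h_f = 84.6 m ≈ 84.2 m ✓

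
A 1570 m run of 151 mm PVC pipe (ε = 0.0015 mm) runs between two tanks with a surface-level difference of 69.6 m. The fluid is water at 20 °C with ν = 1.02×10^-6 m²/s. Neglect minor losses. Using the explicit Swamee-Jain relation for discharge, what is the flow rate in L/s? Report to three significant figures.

Swamee-Jain (Type II): Q = -0.965·√(gD⁵h_f/L)·ln[ε/(3.7D) + √(3.17ν²L/(gD³h_f))]
√(gD⁵h_f/L) = √(9.81·0.151⁵·69.6/1570) = 0.005843
ε/(3.7D) = 2.68×10^-6; √(3.17ν²L/(gD³h_f)) = 4.69×10^-5
Q = -0.965·0.005843·ln(4.962×10^-5) = 0.05588 m³/s
Check: V = 3.12 m/s, Re = 4.62×10^5, f = 0.01343, h_f = 69.3 m ≈ 69.6 m ✓

Q ≈ 55.9 L/s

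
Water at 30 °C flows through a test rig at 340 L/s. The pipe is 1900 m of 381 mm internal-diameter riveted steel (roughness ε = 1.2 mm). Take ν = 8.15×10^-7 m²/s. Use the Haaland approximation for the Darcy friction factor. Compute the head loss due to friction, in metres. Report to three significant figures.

V = 4Q/(πD²) = 4·0.340/(π·0.381²) = 2.982 m/s
Re = VD/ν = 2.982·0.381/8.15×10^-7 = 1.39×10^6 → turbulent
ε/D = 1.2/381 = 0.00315
Haaland: f = 0.02666
h_f = f(L/D)V²/(2g) = 0.02666·(1900/0.381)·2.982²/(2·9.81) = 60.28 m

h_f ≈ 60.3 m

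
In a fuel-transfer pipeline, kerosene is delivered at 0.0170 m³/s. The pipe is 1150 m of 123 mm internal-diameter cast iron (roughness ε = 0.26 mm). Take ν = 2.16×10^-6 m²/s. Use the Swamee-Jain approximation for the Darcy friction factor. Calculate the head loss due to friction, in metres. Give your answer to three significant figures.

V = 4Q/(πD²) = 4·0.0170/(π·0.123²) = 1.431 m/s
Re = VD/ν = 1.431·0.123/2.16×10^-6 = 8.15×10^4 → turbulent
ε/D = 0.26/123 = 0.00211
Swamee-Jain: f = 0.02597
h_f = f(L/D)V²/(2g) = 0.02597·(1150/0.123)·1.431²/(2·9.81) = 25.33 m

h_f ≈ 25.3 m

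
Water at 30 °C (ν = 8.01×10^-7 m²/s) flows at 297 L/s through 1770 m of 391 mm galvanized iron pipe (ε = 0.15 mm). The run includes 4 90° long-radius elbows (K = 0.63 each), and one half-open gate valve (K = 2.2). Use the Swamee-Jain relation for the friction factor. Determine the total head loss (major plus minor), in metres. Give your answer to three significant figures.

H_L ≈ 24.6 m

V = 4Q/(πD²) = 2.474 m/s; V²/2g = 0.3118 m
Re = 1.21×10^6, ε/D = 3.84×10^-4 → f = 0.01635 (Swamee-Jain)
Major: h_f = f(L/D)·V²/2g = 0.01635·4527·0.3118 = 23.08 m
Minor: ΣK = 4.72; h_m = ΣK·V²/2g = 1.472 m
Total H_L = 23.08 + 1.472 = 24.55 m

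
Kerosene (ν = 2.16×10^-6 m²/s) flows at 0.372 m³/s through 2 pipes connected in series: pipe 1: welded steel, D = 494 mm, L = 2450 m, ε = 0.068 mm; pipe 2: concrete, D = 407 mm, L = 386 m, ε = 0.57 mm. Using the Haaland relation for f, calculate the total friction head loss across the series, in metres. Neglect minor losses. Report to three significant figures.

Pipe 1: V = 1.941 m/s, Re = 4.44×10^5, ε/D = 1.38×10^-4, f = 0.01486, h_1 = f(L/D)V²/2g = 14.15 m
Pipe 2: V = 2.859 m/s, Re = 5.39×10^5, ε/D = 0.00140, f = 0.02178, h_2 = f(L/D)V²/2g = 8.606 m
Series → Q common, losses add: H = Σh = 22.75 m

H ≈ 22.8 m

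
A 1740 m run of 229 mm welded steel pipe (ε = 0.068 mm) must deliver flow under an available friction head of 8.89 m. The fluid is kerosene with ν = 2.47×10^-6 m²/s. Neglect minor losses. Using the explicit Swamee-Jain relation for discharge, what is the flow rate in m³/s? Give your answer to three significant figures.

Swamee-Jain (Type II): Q = -0.965·√(gD⁵h_f/L)·ln[ε/(3.7D) + √(3.17ν²L/(gD³h_f))]
√(gD⁵h_f/L) = √(9.81·0.229⁵·8.89/1740) = 0.005618
ε/(3.7D) = 8.03×10^-5; √(3.17ν²L/(gD³h_f)) = 1.79×10^-4
Q = -0.965·0.005618·ln(2.595×10^-4) = 0.04476 m³/s
Check: V = 1.09 m/s, Re = 1.01×10^5, f = 0.01946, h_f = 8.90 m ≈ 8.89 m ✓

Q ≈ 0.0448 m³/s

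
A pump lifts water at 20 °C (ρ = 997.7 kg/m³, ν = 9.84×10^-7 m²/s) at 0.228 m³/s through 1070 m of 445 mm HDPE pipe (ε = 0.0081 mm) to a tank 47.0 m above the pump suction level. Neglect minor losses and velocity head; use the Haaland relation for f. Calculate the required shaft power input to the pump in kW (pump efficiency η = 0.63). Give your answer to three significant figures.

P_shaft ≈ 178 kW

V = 4Q/(πD²) = 1.466 m/s; Re = 6.63×10^5; ε/D = 1.82×10^-5; f = 0.01269
h_f = f(L/D)V²/2g = 3.342 m
Total head H = z + h_f = 47.0 + 3.342 = 50.34 m
P_hyd = ρgQH = 997.7·9.81·0.228·50.34 = 112.3 kW
P_shaft = P_hyd/η = 112.3/0.63 = 178.3 kW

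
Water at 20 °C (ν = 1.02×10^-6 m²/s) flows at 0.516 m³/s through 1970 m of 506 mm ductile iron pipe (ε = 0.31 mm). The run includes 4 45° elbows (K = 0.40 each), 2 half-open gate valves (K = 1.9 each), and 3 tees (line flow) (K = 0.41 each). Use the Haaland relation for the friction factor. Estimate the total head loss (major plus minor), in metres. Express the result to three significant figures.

H_L ≈ 25.5 m

V = 4Q/(πD²) = 2.566 m/s; V²/2g = 0.3356 m
Re = 1.27×10^6, ε/D = 6.13×10^-4 → f = 0.01782 (Haaland)
Major: h_f = f(L/D)·V²/2g = 0.01782·3893·0.3356 = 23.29 m
Minor: ΣK = 6.63; h_m = ΣK·V²/2g = 2.225 m
Total H_L = 23.29 + 2.225 = 25.51 m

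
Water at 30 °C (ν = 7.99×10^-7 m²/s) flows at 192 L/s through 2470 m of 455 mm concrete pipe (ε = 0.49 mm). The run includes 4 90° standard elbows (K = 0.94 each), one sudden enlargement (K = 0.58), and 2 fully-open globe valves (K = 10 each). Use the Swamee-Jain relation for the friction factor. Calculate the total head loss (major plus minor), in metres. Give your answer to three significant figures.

H_L ≈ 9.65 m

V = 4Q/(πD²) = 1.181 m/s; V²/2g = 0.07107 m
Re = 6.72×10^5, ε/D = 0.00108 → f = 0.02053 (Swamee-Jain)
Major: h_f = f(L/D)·V²/2g = 0.02053·5429·0.07107 = 7.919 m
Minor: ΣK = 24.3; h_m = ΣK·V²/2g = 1.730 m
Total H_L = 7.919 + 1.730 = 9.649 m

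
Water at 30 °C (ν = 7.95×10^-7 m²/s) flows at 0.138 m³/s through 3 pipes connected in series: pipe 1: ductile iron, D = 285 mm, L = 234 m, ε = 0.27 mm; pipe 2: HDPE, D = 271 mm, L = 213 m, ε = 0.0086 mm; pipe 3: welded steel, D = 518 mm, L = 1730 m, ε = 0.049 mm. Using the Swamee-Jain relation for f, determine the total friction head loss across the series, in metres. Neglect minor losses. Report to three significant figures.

Pipe 1: V = 2.163 m/s, Re = 7.75×10^5, ε/D = 9.47×10^-4, f = 0.01989, h_1 = f(L/D)V²/2g = 3.895 m
Pipe 2: V = 2.392 m/s, Re = 8.16×10^5, ε/D = 3.17×10^-5, f = 0.01266, h_2 = f(L/D)V²/2g = 2.904 m
Pipe 3: V = 0.6548 m/s, Re = 4.27×10^5, ε/D = 9.46×10^-5, f = 0.01468, h_3 = f(L/D)V²/2g = 1.072 m
Series → Q common, losses add: H = Σh = 7.870 m

H ≈ 7.87 m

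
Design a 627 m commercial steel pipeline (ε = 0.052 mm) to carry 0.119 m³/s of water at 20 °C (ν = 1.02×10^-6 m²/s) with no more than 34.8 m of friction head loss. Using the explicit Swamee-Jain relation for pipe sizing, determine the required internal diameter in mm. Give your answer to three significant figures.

Swamee-Jain (Type III): D = 0.66·[ε^1.25·(LQ²/(gh_f))^4.75 + ν·Q^9.4·(L/(gh_f))^5.2]^0.04
LQ²/(gh_f) = 0.02601; L/(gh_f) = 1.837
Term 1 = ε^1.25·(…)^4.75 = 1.31×10^-13; Term 2 = ν·Q^9.4·(…)^5.2 = 4.92×10^-14
D = 0.66·(1.31×10^-13 + 4.92×10^-14)^0.04 = 0.2041 m = 204 mm
Check: V = 3.64 m/s, Re = 7.28×10^5, f = 0.01560, h_f = 32.3 m ≈ 34.8 m ✓

D ≈ 204 mm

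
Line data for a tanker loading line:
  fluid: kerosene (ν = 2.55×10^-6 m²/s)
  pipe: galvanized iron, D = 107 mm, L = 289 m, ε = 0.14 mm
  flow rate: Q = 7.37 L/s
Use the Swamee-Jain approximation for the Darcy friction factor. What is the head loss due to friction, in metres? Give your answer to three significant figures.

h_f ≈ 2.43 m

V = 4Q/(πD²) = 4·0.00737/(π·0.107²) = 0.8196 m/s
Re = VD/ν = 0.8196·0.107/2.55×10^-6 = 3.44×10^4 → turbulent
ε/D = 0.14/107 = 0.00131
Swamee-Jain: f = 0.02632
h_f = f(L/D)V²/(2g) = 0.02632·(289/0.107)·0.8196²/(2·9.81) = 2.434 m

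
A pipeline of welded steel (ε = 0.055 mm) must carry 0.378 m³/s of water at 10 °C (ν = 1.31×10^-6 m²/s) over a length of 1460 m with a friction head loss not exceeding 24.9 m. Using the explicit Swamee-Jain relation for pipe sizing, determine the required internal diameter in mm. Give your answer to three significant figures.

Swamee-Jain (Type III): D = 0.66·[ε^1.25·(LQ²/(gh_f))^4.75 + ν·Q^9.4·(L/(gh_f))^5.2]^0.04
LQ²/(gh_f) = 0.8540; L/(gh_f) = 5.977
Term 1 = ε^1.25·(…)^4.75 = 2.24×10^-6; Term 2 = ν·Q^9.4·(…)^5.2 = 1.53×10^-6
D = 0.66·(2.24×10^-6 + 1.53×10^-6)^0.04 = 0.4005 m = 400 mm
Check: V = 3.00 m/s, Re = 9.17×10^5, f = 0.01411, h_f = 23.6 m ≈ 24.9 m ✓

D ≈ 400 mm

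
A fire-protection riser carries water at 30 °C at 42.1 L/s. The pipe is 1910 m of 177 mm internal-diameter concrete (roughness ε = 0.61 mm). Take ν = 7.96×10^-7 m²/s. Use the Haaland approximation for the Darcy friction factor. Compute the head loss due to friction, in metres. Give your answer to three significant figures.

V = 4Q/(πD²) = 4·0.0421/(π·0.177²) = 1.711 m/s
Re = VD/ν = 1.711·0.177/7.96×10^-7 = 3.80×10^5 → turbulent
ε/D = 0.61/177 = 0.00345
Haaland: f = 0.02756
h_f = f(L/D)V²/(2g) = 0.02756·(1910/0.177)·1.711²/(2·9.81) = 44.38 m

h_f ≈ 44.4 m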